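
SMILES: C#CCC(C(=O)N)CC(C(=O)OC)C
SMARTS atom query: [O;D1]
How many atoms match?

Check the 14 heavy atoms by environment: 3× C (D2) → no; 4× C (D3) → no; 3× C (D1) → no; 2× O (D1) → match; 1× N (D1) → no; 1× O (D2) → no.
That gives 2 matching atoms.

2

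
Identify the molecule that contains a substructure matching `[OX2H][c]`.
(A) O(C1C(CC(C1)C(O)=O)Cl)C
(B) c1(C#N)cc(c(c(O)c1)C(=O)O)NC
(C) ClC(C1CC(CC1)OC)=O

B

[OX2H][c] describes a hydroxyl oxygen attached to an aromatic carbon (a phenol).
(A) has a methoxy ether (-OCH3) but the oxygen has H0, not H1.
(B) contains a hydroxyl group (-OH), which satisfies every atom and bond constraint.
(C) has a methoxy ether (-OCH3) but the oxygen has H0, not H1.
So the answer is (B).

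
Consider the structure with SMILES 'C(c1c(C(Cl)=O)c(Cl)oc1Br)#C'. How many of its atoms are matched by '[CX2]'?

Check the 12 heavy atoms by environment: 1× o (aromatic, X2) → no; 4× c (aromatic, X3) → no; 2× C (X2) → match; 1× Br (X1) → no; 2× Cl (X1) → no; 1× C (X3) → no; 1× O (X1) → no.
That gives 2 matching atoms.

2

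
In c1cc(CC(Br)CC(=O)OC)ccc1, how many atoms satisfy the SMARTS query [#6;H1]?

Check the 14 heavy atoms by environment: 2× C (H2) → no; 1× C (H1) → match; 1× c (aromatic, H0) → no; 5× c (aromatic, H1) → match; 1× C (H0) → no; 2× O (H0) → no; 1× C (H3) → no; 1× Br (H0) → no.
Summing the matching environments: 1 + 5 = 6 matching atoms.

6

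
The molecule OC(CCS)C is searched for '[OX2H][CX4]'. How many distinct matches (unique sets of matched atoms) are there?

1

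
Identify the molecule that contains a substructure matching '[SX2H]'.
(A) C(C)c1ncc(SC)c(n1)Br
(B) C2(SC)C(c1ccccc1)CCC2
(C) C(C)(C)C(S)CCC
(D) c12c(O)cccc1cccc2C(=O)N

C

[SX2H] describes an aliphatic sulfur with two connections, one being H (a thiol).
(A) has a methylthio ether (-SCH3) but the sulfur has H0 (bonded to two carbons), not H1.
(B) has a methylthio ether (-SCH3) but the sulfur has H0 (bonded to two carbons), not H1.
(C) contains a thiol (-SH), which satisfies every atom and bond constraint.
(D) has a hydroxyl group (-OH) but it is an -OH, not an -SH.
So the answer is (C).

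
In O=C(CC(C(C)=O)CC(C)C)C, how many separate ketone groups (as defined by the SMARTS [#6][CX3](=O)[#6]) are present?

2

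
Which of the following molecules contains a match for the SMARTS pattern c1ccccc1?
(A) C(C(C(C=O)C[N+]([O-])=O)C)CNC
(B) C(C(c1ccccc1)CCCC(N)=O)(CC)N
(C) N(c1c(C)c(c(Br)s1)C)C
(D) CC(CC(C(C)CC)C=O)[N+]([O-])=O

c1ccccc1 describes six aromatic carbons in a ring (a benzene ring).
(A) has a methyl group (-CH3) but no six-membered all-carbon aromatic ring is present.
(B) contains a phenyl ring, which satisfies every atom and bond constraint.
(C) has a methyl group (-CH3) but no six-membered all-carbon aromatic ring is present.
(D) has a methyl group (-CH3) but no six-membered all-carbon aromatic ring is present.
So the answer is (B).

B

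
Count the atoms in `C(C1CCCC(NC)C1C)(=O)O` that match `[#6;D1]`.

2

The query [#6;D1] means: carbon bonded to exactly one heavy atom.
Check the 12 heavy atoms by environment: 3× C (D2) → no; 4× C (D3) → no; 1× N (D2) → no; 2× C (D1) → match; 2× O (D1) → no.
That gives 2 matching atoms.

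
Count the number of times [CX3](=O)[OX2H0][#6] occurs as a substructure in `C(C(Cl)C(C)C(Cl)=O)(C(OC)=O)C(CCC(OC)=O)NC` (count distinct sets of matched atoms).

[CX3](=O)[OX2H0][#6] is the SMARTS for an ester: a carbonyl carbon bonded to an oxygen that is itself bonded to carbon (no H on that O).
The molecule carries 2 separate instances of a methyl-ester group (-C(=O)OCH3) meeting every constraint; each maps to a distinct set of atoms, giving 2 matches.

2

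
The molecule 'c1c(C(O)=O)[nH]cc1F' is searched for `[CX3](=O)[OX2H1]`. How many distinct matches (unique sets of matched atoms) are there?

[CX3](=O)[OX2H1] is the SMARTS for a carboxylic acid: an sp2 carbon double-bonded to O and single-bonded to an -OH oxygen.
Exactly one fragment in the molecule meets all constraints, giving 1 match.

1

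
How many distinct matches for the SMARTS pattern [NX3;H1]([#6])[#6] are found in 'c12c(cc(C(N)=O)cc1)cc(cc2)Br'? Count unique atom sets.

[NX3;H1]([#6])[#6] is the SMARTS for a secondary amine: a trivalent nitrogen with one H, bonded to two carbons.
The molecule has a primary amide (-C(=O)NH2), but the -C(=O)NH2 nitrogen has H2, not H1; nothing else fits, so there are 0 matches.

0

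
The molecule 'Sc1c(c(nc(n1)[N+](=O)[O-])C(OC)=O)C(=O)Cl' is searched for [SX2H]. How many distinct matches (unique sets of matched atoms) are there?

1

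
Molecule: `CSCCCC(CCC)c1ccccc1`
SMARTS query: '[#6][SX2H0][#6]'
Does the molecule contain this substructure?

Yes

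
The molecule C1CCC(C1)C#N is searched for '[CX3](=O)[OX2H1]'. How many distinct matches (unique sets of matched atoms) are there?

0

[CX3](=O)[OX2H1] is the SMARTS for a carboxylic acid: an sp2 carbon double-bonded to O and single-bonded to an -OH oxygen.
No fragment in the molecule satisfies every constraint, giving 0 matches.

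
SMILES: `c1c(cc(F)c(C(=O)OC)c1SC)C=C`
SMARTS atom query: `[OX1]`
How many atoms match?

1

The query [OX1] means: aliphatic oxygen with one total connection — typically a carbonyl =O or an oxide.
Check the 15 heavy atoms by environment: 6× c (aromatic, X3) → no; 1× S (X2) → no; 2× C (X4) → no; 3× C (X3) → no; 1× O (X1) → match; 1× O (X2) → no; 1× F (X1) → no.
That gives 1 matching atom.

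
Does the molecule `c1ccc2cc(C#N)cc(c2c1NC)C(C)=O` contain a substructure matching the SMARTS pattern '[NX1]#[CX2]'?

Yes

The pattern [NX1]#[CX2] describes a nitrogen triple-bonded to a two-connected carbon — a nitrile.
The molecule carries a nitrile (-C#N), whose atoms satisfy every constraint of the query, so the pattern matches.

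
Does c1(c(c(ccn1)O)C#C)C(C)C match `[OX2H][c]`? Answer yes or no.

Yes

The pattern [OX2H][c] describes a hydroxyl oxygen attached to an aromatic carbon — a phenol.
The molecule carries a hydroxyl group (-OH), whose atoms satisfy every constraint of the query, so the pattern matches.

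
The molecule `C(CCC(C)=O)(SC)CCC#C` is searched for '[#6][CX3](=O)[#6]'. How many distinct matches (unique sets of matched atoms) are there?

[#6][CX3](=O)[#6] is the SMARTS for a ketone: a carbonyl carbon (no H) flanked by two carbons.
Exactly one fragment in the molecule meets all constraints, giving 1 match.

1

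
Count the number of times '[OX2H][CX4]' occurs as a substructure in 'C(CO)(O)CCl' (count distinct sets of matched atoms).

2

[OX2H][CX4] is the SMARTS for an aliphatic alcohol: a hydroxyl oxygen bound to an sp3 (X4) carbon.
The molecule carries 2 separate instances of a hydroxyl group (-OH) meeting every constraint; each maps to a distinct set of atoms, giving 2 matches.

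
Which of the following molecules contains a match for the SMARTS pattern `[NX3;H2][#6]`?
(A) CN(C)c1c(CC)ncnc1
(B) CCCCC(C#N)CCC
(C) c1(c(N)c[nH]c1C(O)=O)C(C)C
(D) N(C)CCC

[NX3;H2][#6] describes a trivalent nitrogen with two H attached to carbon (a primary amine).
(A) has a dimethylamino group (-N(CH3)2) but the nitrogen has H0, not H2.
(B) has a nitrile (-C#N) but the nitrogen is NX1 (triple-bonded), not NX3 with two H.
(C) contains a primary amino group (-NH2), which satisfies every atom and bond constraint.
(D) has an N-methylamino group (-NHCH3) but the nitrogen bears two carbons and only one H (H1), not H2.
So the answer is (C).

C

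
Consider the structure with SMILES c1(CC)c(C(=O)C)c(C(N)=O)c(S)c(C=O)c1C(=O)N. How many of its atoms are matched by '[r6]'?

The query [r6] means: r6 matches atoms in a six-membered ring.
Check the 20 heavy atoms by environment: 6× c (aromatic, in 6-ring) → match; 7× C (acyclic) → no; 4× O (acyclic) → no; 2× N (acyclic) → no; 1× S (acyclic) → no.
That gives 6 matching atoms.

6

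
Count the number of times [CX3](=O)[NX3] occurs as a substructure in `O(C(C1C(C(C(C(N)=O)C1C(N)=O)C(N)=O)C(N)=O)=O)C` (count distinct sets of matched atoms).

[CX3](=O)[NX3] is the SMARTS for an amide: a carbonyl carbon bonded to a trivalent nitrogen.
The molecule carries 4 separate instances of a primary amide (-C(=O)NH2) meeting every constraint; each maps to a distinct set of atoms, giving 4 matches.

4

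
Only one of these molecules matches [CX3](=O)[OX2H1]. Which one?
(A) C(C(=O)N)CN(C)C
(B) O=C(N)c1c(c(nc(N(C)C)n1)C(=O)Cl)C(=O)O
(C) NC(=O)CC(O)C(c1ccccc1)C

B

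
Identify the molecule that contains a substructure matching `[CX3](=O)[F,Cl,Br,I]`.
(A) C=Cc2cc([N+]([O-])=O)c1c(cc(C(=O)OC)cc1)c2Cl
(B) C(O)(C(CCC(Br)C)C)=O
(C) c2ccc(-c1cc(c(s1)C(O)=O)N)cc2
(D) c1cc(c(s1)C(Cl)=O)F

D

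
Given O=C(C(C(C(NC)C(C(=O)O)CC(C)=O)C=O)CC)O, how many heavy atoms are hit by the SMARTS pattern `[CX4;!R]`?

9

The query [CX4;!R] means: aliphatic carbon with four total connections, not in a ring.
Check the 20 heavy atoms by environment: 9× C (X4, acyclic) → match; 4× C (X3, acyclic) → no; 4× O (X1, acyclic) → no; 2× O (X2, acyclic) → no; 1× N (X3, acyclic) → no.
That gives 9 matching atoms.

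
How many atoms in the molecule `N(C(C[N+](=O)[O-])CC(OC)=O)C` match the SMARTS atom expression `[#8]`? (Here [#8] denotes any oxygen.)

4

The query [#8] means: #8 matches any oxygen atom.
Check the 12 heavy atoms by environment: 6× C → no; 3× O → match; 1× N → no; 1× N (charge +1) → no; 1× O (charge -1) → match.
Summing the matching environments: 3 + 1 = 4 matching atoms.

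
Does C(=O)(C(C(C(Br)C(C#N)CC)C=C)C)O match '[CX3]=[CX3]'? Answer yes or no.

Yes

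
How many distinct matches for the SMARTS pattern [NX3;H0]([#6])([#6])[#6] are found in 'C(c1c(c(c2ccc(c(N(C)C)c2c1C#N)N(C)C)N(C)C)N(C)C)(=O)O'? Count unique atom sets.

4

[NX3;H0]([#6])([#6])[#6] is the SMARTS for a tertiary amine: a trivalent nitrogen with no H, bonded to three carbons.
The molecule carries 4 separate instances of a dimethylamino group (-N(CH3)2) meeting every constraint; each maps to a distinct set of atoms, giving 4 matches.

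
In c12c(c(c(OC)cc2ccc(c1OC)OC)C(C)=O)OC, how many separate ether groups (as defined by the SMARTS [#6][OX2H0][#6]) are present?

[#6][OX2H0][#6] is the SMARTS for an ether: an aliphatic oxygen bridging two carbons with no H on the oxygen.
The molecule carries 4 separate instances of a methoxy ether (-OCH3) meeting every constraint; each maps to a distinct set of atoms, giving 4 matches.

4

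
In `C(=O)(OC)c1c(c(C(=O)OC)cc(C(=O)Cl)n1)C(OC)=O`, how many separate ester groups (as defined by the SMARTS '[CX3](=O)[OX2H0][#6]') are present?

3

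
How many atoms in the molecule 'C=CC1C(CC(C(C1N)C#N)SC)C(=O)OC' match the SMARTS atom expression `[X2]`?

Check the 17 heavy atoms by environment: 8× C (X4) → no; 3× C (X3) → no; 1× O (X1) → no; 1× O (X2) → match; 1× S (X2) → match; 1× N (X3) → no; 1× C (X2) → match; 1× N (X1) → no.
Summing the matching environments: 1 + 1 + 1 = 3 matching atoms.

3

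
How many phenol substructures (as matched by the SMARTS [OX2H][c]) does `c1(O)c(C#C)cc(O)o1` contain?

2

[OX2H][c] is the SMARTS for a phenol: a hydroxyl oxygen attached to an aromatic carbon.
The molecule carries 2 separate instances of a hydroxyl group (-OH) meeting every constraint; each maps to a distinct set of atoms, giving 2 matches.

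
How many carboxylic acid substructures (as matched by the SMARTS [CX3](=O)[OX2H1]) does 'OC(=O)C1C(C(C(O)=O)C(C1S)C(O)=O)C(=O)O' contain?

[CX3](=O)[OX2H1] is the SMARTS for a carboxylic acid: an sp2 carbon double-bonded to O and single-bonded to an -OH oxygen.
The molecule carries 4 separate instances of a carboxylic acid group (-C(=O)OH) meeting every constraint; each maps to a distinct set of atoms, giving 4 matches.

4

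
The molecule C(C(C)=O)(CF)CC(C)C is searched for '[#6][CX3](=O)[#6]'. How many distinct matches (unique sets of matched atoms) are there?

1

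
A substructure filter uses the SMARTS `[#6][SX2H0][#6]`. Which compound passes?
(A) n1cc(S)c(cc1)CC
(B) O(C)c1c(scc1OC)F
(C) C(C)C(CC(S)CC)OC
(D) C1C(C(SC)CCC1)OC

D

[#6][SX2H0][#6] describes an aliphatic sulfur bridging two carbons with no H on the sulfur (a thioether).
(A) has a thiol (-SH) but the sulfur has H1, not H0 bridging two carbons.
(B) has a methoxy ether (-OCH3) but the bridging atom is O, not S.
(C) has a methoxy ether (-OCH3) but the bridging atom is O, not S.
(D) contains a methylthio ether (-SCH3), which satisfies every atom and bond constraint.
So the answer is (D).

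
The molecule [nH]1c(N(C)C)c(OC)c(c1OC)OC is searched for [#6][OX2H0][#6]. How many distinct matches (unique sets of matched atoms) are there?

[#6][OX2H0][#6] is the SMARTS for an ether: an aliphatic oxygen bridging two carbons with no H on the oxygen.
The molecule carries 3 separate instances of a methoxy ether (-OCH3) meeting every constraint; each maps to a distinct set of atoms, giving 3 matches.

3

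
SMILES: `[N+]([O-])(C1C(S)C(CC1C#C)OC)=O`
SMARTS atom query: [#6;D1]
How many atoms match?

2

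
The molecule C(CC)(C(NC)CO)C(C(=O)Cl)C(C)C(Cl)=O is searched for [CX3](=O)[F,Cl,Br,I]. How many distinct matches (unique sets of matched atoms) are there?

2

[CX3](=O)[F,Cl,Br,I] is the SMARTS for an acyl halide: a carbonyl carbon bonded to a halogen.
The molecule carries 2 separate instances of an acyl chloride (-C(=O)Cl) meeting every constraint; each maps to a distinct set of atoms, giving 2 matches.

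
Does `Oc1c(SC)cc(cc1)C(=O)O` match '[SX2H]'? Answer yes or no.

No

The pattern [SX2H] describes an aliphatic sulfur with two connections, one being H — a thiol.
The closest candidate here is a methylthio ether (-SCH3), but the sulfur has H0 (bonded to two carbons), not H1. No other fragment satisfies the full query, so there is no match.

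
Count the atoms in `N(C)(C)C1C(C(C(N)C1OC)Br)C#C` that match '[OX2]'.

The query [OX2] means: aliphatic oxygen with two total connections — ether, hydroxyl, or ester single-bond O.
Check the 14 heavy atoms by environment: 8× C (X4) → no; 2× C (X2) → no; 2× N (X3) → no; 1× O (X2) → match; 1× Br (X1) → no.
That gives 1 matching atom.

1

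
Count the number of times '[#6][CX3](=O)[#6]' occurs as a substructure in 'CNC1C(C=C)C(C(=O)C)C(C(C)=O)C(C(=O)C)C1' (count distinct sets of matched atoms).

3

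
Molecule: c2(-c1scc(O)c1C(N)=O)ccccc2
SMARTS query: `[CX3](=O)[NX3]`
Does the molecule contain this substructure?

Yes

The pattern [CX3](=O)[NX3] describes a carbonyl carbon bonded to a trivalent nitrogen — an amide.
The molecule carries a primary amide (-C(=O)NH2), whose atoms satisfy every constraint of the query, so the pattern matches.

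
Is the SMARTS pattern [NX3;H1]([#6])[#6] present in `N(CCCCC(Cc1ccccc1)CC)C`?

The pattern [NX3;H1]([#6])[#6] describes a trivalent nitrogen with one H, bonded to two carbons — a secondary amine.
The molecule carries an N-methylamino group (-NHCH3), whose atoms satisfy every constraint of the query, so the pattern matches.

Yes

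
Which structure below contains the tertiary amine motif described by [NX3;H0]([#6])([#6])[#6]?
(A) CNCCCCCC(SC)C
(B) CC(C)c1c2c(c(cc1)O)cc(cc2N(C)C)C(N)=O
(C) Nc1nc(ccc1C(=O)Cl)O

[NX3;H0]([#6])([#6])[#6] describes a trivalent nitrogen with no H, bonded to three carbons (a tertiary amine).
(A) has an N-methylamino group (-NHCH3) but the nitrogen still has one H (H1), not H0.
(B) contains a dimethylamino group (-N(CH3)2), which satisfies every atom and bond constraint.
(C) has a primary amino group (-NH2) but the nitrogen has H2, not H0 with three carbons.
So the answer is (B).

B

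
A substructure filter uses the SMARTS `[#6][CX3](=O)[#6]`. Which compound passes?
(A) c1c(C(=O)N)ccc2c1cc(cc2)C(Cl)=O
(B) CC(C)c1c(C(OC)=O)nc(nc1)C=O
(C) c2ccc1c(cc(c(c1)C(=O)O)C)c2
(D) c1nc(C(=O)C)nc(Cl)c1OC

D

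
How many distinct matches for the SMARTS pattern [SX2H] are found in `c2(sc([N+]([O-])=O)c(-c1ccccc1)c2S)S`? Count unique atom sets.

[SX2H] is the SMARTS for a thiol: an aliphatic sulfur with two connections, one being H.
The molecule carries 2 separate instances of a thiol (-SH) meeting every constraint; each maps to a distinct set of atoms, giving 2 matches.

2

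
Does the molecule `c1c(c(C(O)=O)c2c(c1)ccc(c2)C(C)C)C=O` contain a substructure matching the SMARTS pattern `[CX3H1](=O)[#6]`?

The pattern [CX3H1](=O)[#6] describes an sp2 carbon with one H, double-bonded to O and single-bonded to carbon — an aldehyde.
The molecule carries an aldehyde (-CHO), whose atoms satisfy every constraint of the query, so the pattern matches.

Yes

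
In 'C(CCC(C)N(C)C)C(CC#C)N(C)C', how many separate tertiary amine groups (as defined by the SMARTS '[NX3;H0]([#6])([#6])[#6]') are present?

2

[NX3;H0]([#6])([#6])[#6] is the SMARTS for a tertiary amine: a trivalent nitrogen with no H, bonded to three carbons.
The molecule carries 2 separate instances of a dimethylamino group (-N(CH3)2) meeting every constraint; each maps to a distinct set of atoms, giving 2 matches.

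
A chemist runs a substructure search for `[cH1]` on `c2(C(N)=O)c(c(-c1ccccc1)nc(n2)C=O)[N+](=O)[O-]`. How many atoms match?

The query [cH1] means: aromatic carbon bearing exactly one hydrogen.
Check the 20 heavy atoms by environment: 2× n (aromatic, H0) → no; 5× c (aromatic, H0) → no; 5× c (aromatic, H1) → match; 1× C (H0) → no; 3× O (H0) → no; 1× N (H2) → no; 1× C (H1) → no; 1× N (charge +1, H0) → no; 1× O (charge -1, H0) → no.
That gives 5 matching atoms.

5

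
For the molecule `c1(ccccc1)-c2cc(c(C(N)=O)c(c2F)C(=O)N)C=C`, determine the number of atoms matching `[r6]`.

The query [r6] means: r6 matches atoms in a six-membered ring.
Check the 21 heavy atoms by environment: 12× c (aromatic, in 6-ring) → match; 4× C (acyclic) → no; 1× F (acyclic) → no; 2× O (acyclic) → no; 2× N (acyclic) → no.
That gives 12 matching atoms.

12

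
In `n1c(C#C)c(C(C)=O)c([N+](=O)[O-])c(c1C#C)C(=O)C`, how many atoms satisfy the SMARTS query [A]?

The query [A] means: A matches any aliphatic (non-aromatic) heavy atom.
Check the 19 heavy atoms by environment: 1× n (aromatic) → no; 5× c (aromatic) → no; 8× C → match; 3× O → match; 1× N (charge +1) → match; 1× O (charge -1) → match.
Summing the matching environments: 8 + 3 + 1 + 1 = 13 matching atoms.

13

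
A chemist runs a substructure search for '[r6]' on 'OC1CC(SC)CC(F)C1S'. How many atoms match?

6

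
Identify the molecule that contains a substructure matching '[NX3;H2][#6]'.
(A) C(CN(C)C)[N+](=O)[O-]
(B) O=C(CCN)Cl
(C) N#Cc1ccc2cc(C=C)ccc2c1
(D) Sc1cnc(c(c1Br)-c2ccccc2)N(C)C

[NX3;H2][#6] describes a trivalent nitrogen with two H attached to carbon (a primary amine).
(A) has a nitro group (-[N+](=O)[O-]) but the nitrogen is [N+] with no H, not NX3H2.
(B) contains a primary amino group (-NH2), which satisfies every atom and bond constraint.
(C) has a nitrile (-C#N) but the nitrogen is NX1 (triple-bonded), not NX3 with two H.
(D) has a dimethylamino group (-N(CH3)2) but the nitrogen has H0, not H2.
So the answer is (B).

B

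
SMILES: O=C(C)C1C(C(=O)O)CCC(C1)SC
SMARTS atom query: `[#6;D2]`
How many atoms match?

3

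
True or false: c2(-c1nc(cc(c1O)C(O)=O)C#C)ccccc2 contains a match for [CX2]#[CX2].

True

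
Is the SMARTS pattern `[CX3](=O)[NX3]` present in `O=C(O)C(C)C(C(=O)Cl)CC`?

No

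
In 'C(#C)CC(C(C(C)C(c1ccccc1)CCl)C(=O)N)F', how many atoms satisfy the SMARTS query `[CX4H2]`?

Check the 20 heavy atoms by environment: 2× C (H2, X4) → match; 4× C (H1, X4) → no; 1× C (H0, X2) → no; 1× C (H1, X2) → no; 1× C (H3, X4) → no; 1× C (H0, X3) → no; 1× O (H0, X1) → no; 1× N (H2, X3) → no; 1× Cl (H0, X1) → no; 1× c (aromatic, H0, X3) → no; 5× c (aromatic, H1, X3) → no; 1× F (H0, X1) → no.
That gives 2 matching atoms.

2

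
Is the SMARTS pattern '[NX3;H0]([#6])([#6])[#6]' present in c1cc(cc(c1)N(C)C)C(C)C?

Yes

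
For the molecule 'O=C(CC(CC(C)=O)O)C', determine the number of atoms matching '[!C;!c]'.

3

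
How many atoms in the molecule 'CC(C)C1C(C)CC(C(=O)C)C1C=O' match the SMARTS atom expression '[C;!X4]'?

The query [C;!X4] means: aliphatic carbon that does not have four total connections.
Check the 14 heavy atoms by environment: 10× C (X4) → no; 2× C (X3) → match; 2× O (X1) → no.
That gives 2 matching atoms.

2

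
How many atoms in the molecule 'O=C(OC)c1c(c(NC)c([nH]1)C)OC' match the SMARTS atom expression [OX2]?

2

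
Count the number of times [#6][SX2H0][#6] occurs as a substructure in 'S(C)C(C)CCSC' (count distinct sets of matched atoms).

[#6][SX2H0][#6] is the SMARTS for a thioether: an aliphatic sulfur bridging two carbons with no H on the sulfur.
The molecule carries 2 separate instances of a methylthio ether (-SCH3) meeting every constraint; each maps to a distinct set of atoms, giving 2 matches.

2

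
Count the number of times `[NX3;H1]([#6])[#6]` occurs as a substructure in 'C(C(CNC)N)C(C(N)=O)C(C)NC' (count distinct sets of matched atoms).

[NX3;H1]([#6])[#6] is the SMARTS for a secondary amine: a trivalent nitrogen with one H, bonded to two carbons.
The molecule carries 2 separate instances of an N-methylamino group (-NHCH3) meeting every constraint; each maps to a distinct set of atoms, giving 2 matches.

2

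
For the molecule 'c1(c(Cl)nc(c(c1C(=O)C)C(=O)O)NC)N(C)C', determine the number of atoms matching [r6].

The query [r6] means: r6 matches atoms in a six-membered ring.
Check the 18 heavy atoms by environment: 1× n (aromatic, in 6-ring) → match; 5× c (aromatic, in 6-ring) → match; 6× C (acyclic) → no; 3× O (acyclic) → no; 2× N (acyclic) → no; 1× Cl (acyclic) → no.
Summing the matching environments: 1 + 5 = 6 matching atoms.

6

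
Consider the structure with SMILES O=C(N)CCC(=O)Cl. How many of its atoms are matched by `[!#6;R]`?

0

The query [!#6;R] means: non-carbon atom that is part of a ring.
Check the 8 heavy atoms by environment: 4× C (acyclic) → no; 2× O (acyclic) → no; 1× N (acyclic) → no; 1× Cl (acyclic) → no.
No environment satisfies the query, so 0 matching atoms.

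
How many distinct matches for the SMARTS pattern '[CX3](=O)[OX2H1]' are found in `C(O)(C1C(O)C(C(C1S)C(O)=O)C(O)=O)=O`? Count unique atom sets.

3

[CX3](=O)[OX2H1] is the SMARTS for a carboxylic acid: an sp2 carbon double-bonded to O and single-bonded to an -OH oxygen.
The molecule carries 3 separate instances of a carboxylic acid group (-C(=O)OH) meeting every constraint; each maps to a distinct set of atoms, giving 3 matches.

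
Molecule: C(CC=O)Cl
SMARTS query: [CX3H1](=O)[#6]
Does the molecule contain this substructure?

The pattern [CX3H1](=O)[#6] describes an sp2 carbon with one H, double-bonded to O and single-bonded to carbon — an aldehyde.
The molecule carries an aldehyde (-CHO), whose atoms satisfy every constraint of the query, so the pattern matches.

Yes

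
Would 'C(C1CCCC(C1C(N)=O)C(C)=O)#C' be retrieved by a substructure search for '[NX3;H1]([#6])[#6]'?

No

The pattern [NX3;H1]([#6])[#6] describes a trivalent nitrogen with one H, bonded to two carbons — a secondary amine.
The closest candidate here is a primary amide (-C(=O)NH2), but the -C(=O)NH2 nitrogen has H2, not H1. No other fragment satisfies the full query, so there is no match.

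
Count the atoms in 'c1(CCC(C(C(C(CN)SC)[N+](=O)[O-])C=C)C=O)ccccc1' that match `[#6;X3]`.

The query [#6;X3] means: any carbon (aromatic or not) with three total connections.
Check the 23 heavy atoms by environment: 8× C (X4) → no; 6× c (aromatic, X3) → match; 1× N (X3) → no; 1× N (charge +1, X3) → no; 1× O (charge -1, X1) → no; 2× O (X1) → no; 3× C (X3) → match; 1× S (X2) → no.
Summing the matching environments: 6 + 3 = 9 matching atoms.

9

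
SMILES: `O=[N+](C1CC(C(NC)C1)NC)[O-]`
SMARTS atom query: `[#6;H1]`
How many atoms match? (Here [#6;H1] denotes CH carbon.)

3

The query [#6;H1] means: any carbon bearing exactly one hydrogen.
Check the 12 heavy atoms by environment: 3× C (H1) → match; 2× C (H2) → no; 2× N (H1) → no; 2× C (H3) → no; 1× N (charge +1, H0) → no; 1× O (charge -1, H0) → no; 1× O (H0) → no.
That gives 3 matching atoms.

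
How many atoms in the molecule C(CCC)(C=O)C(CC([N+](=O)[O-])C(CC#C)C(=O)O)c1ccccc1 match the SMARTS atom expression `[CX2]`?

2

The query [CX2] means: C with X2: aliphatic carbon with exactly 2 total connections.
Check the 25 heavy atoms by environment: 9× C (X4) → no; 2× C (X3) → no; 3× O (X1) → no; 6× c (aromatic, X3) → no; 2× C (X2) → match; 1× N (charge +1, X3) → no; 1× O (charge -1, X1) → no; 1× O (X2) → no.
That gives 2 matching atoms.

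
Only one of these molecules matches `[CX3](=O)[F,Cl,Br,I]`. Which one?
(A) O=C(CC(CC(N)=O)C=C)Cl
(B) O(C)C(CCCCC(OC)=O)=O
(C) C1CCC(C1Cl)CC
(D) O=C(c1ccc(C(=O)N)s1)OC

A

[CX3](=O)[F,Cl,Br,I] describes a carbonyl carbon bonded to a halogen (an acyl halide).
(A) contains an acyl chloride (-C(=O)Cl), which satisfies every atom and bond constraint.
(B) has a methyl-ester group (-C(=O)OCH3) but the carbonyl is bonded to -O-C, not to a halogen.
(C) has a chloro substituent but the Cl is not on a carbonyl carbon.
(D) has a methyl-ester group (-C(=O)OCH3) but the carbonyl is bonded to -O-C, not to a halogen.
So the answer is (A).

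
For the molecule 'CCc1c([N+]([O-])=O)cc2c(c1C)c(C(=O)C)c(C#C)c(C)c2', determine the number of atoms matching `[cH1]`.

2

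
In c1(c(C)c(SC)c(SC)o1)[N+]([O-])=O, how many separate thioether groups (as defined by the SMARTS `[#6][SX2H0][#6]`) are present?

[#6][SX2H0][#6] is the SMARTS for a thioether: an aliphatic sulfur bridging two carbons with no H on the sulfur.
The molecule carries 2 separate instances of a methylthio ether (-SCH3) meeting every constraint; each maps to a distinct set of atoms, giving 2 matches.

2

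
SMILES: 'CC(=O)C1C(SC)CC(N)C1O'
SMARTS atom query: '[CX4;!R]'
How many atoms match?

2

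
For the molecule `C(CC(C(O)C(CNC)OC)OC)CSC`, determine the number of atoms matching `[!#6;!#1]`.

5

The query [!#6;!#1] means: not carbon and not hydrogen — any heteroatom.
Check the 16 heavy atoms by environment: 11× C → no; 3× O → match; 1× S → match; 1× N → match.
Summing the matching environments: 3 + 1 + 1 = 5 matching atoms.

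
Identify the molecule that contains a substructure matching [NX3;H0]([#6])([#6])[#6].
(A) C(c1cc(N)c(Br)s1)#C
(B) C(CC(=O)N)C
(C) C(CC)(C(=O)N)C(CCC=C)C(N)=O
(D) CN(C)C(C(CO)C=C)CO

D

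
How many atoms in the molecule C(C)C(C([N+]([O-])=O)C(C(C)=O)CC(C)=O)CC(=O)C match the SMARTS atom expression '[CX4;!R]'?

10

The query [CX4;!R] means: aliphatic carbon with four total connections, not in a ring.
Check the 19 heavy atoms by environment: 10× C (X4, acyclic) → match; 3× C (X3, acyclic) → no; 4× O (X1, acyclic) → no; 1× N (charge +1, X3, acyclic) → no; 1× O (charge -1, X1, acyclic) → no.
That gives 10 matching atoms.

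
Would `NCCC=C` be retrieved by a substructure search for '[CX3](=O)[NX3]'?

No

The pattern [CX3](=O)[NX3] describes a carbonyl carbon bonded to a trivalent nitrogen — an amide.
The closest candidate here is a primary amino group (-NH2), but the -NH2 is not attached to a carbonyl carbon. No other fragment satisfies the full query, so there is no match.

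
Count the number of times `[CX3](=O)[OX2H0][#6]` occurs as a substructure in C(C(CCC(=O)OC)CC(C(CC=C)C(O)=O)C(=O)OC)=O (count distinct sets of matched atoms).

[CX3](=O)[OX2H0][#6] is the SMARTS for an ester: a carbonyl carbon bonded to an oxygen that is itself bonded to carbon (no H on that O).
The molecule carries 2 separate instances of a methyl-ester group (-C(=O)OCH3) meeting every constraint; each maps to a distinct set of atoms, giving 2 matches.

2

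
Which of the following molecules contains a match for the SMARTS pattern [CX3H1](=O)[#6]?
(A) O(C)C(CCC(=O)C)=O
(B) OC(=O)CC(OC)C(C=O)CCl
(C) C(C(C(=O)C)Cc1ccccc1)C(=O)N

B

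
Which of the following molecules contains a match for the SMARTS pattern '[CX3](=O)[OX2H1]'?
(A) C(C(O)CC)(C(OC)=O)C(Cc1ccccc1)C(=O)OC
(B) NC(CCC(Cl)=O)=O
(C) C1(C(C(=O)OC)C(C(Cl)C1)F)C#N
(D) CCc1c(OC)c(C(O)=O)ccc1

D

[CX3](=O)[OX2H1] describes an sp2 carbon double-bonded to O and single-bonded to an -OH oxygen (a carboxylic acid).
(A) has a methyl-ester group (-C(=O)OCH3) but the singly-bonded O has no H (OX2H0, not OX2H1).
(B) has a primary amide (-C(=O)NH2) but the carbonyl is bonded to N, not to an -OH oxygen.
(C) has a methyl-ester group (-C(=O)OCH3) but the singly-bonded O has no H (OX2H0, not OX2H1).
(D) contains a carboxylic acid group (-C(=O)OH), which satisfies every atom and bond constraint.
So the answer is (D).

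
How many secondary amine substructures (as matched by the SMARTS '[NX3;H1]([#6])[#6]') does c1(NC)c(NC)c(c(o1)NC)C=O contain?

[NX3;H1]([#6])[#6] is the SMARTS for a secondary amine: a trivalent nitrogen with one H, bonded to two carbons.
The molecule carries 3 separate instances of an N-methylamino group (-NHCH3) meeting every constraint; each maps to a distinct set of atoms, giving 3 matches.

3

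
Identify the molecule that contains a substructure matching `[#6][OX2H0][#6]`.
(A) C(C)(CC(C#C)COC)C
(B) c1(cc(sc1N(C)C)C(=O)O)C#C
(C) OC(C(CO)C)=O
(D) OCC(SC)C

A

[#6][OX2H0][#6] describes an aliphatic oxygen bridging two carbons with no H on the oxygen (an ether).
(A) contains a methoxy ether (-OCH3), which satisfies every atom and bond constraint.
(B) has a carboxylic acid group (-C(=O)OH) but the -OH oxygen has H1; the =O is OX1, not OX2.
(C) has a carboxylic acid group (-C(=O)OH) but the -OH oxygen has H1; the =O is OX1, not OX2.
(D) has a hydroxyl group (-OH) but the oxygen has H1, not H0 bridging two carbons.
So the answer is (A).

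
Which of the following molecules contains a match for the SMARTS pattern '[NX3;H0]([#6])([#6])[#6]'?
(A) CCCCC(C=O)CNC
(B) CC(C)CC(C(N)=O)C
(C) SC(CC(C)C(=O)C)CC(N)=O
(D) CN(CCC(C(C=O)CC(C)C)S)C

D

[NX3;H0]([#6])([#6])[#6] describes a trivalent nitrogen with no H, bonded to three carbons (a tertiary amine).
(A) has an N-methylamino group (-NHCH3) but the nitrogen still has one H (H1), not H0.
(B) has a primary amide (-C(=O)NH2) but the amide nitrogen has H2 and only one carbon neighbour.
(C) has a primary amide (-C(=O)NH2) but the amide nitrogen has H2 and only one carbon neighbour.
(D) contains a dimethylamino group (-N(CH3)2), which satisfies every atom and bond constraint.
So the answer is (D).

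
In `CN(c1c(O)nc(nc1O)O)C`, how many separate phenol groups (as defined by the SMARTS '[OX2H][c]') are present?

3

[OX2H][c] is the SMARTS for a phenol: a hydroxyl oxygen attached to an aromatic carbon.
The molecule carries 3 separate instances of a hydroxyl group (-OH) meeting every constraint; each maps to a distinct set of atoms, giving 3 matches.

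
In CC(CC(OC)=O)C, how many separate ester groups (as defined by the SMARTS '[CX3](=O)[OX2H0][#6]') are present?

1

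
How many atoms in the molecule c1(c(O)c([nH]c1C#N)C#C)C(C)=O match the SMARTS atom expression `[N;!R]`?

1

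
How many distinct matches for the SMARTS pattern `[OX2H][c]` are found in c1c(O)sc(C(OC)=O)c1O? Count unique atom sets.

2

[OX2H][c] is the SMARTS for a phenol: a hydroxyl oxygen attached to an aromatic carbon.
The molecule carries 2 separate instances of a hydroxyl group (-OH) meeting every constraint; each maps to a distinct set of atoms, giving 2 matches.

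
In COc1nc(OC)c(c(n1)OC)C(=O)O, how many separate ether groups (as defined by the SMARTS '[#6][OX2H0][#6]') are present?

3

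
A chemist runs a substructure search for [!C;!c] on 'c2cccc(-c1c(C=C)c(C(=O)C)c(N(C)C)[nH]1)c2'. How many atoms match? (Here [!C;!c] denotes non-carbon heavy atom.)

3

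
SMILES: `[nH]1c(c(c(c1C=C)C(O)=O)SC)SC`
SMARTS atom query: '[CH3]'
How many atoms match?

The query [CH3] means: aliphatic carbon with exactly three hydrogens.
Check the 14 heavy atoms by environment: 1× n (aromatic, H1) → no; 4× c (aromatic, H0) → no; 2× S (H0) → no; 2× C (H3) → match; 1× C (H1) → no; 1× C (H2) → no; 1× C (H0) → no; 1× O (H0) → no; 1× O (H1) → no.
That gives 2 matching atoms.

2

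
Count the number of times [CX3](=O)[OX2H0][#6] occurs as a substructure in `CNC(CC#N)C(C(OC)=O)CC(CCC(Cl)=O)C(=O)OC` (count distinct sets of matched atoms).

[CX3](=O)[OX2H0][#6] is the SMARTS for an ester: a carbonyl carbon bonded to an oxygen that is itself bonded to carbon (no H on that O).
The molecule carries 2 separate instances of a methyl-ester group (-C(=O)OCH3) meeting every constraint; each maps to a distinct set of atoms, giving 2 matches.

2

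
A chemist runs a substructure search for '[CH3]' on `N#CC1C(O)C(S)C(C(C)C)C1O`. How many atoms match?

Check the 13 heavy atoms by environment: 6× C (H1) → no; 1× S (H1) → no; 2× C (H3) → match; 1× C (H0) → no; 1× N (H0) → no; 2× O (H1) → no.
That gives 2 matching atoms.

2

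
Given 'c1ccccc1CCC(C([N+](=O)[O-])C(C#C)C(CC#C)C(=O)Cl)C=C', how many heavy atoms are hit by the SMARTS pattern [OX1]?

3

The query [OX1] means: aliphatic oxygen with one total connection — typically a carbonyl =O or an oxide.
Check the 25 heavy atoms by environment: 7× C (X4) → no; 4× C (X2) → no; 6× c (aromatic, X3) → no; 3× C (X3) → no; 2× O (X1) → match; 1× Cl (X1) → no; 1× N (charge +1, X3) → no; 1× O (charge -1, X1) → match.
Summing the matching environments: 2 + 1 = 3 matching atoms.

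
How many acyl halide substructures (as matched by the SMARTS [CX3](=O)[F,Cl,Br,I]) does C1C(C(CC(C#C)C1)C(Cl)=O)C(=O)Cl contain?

2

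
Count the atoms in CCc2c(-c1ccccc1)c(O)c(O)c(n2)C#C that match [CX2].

2

The query [CX2] means: C with X2: aliphatic carbon with exactly 2 total connections.
Check the 18 heavy atoms by environment: 1× n (aromatic, X2) → no; 11× c (aromatic, X3) → no; 2× O (X2) → no; 2× C (X4) → no; 2× C (X2) → match.
That gives 2 matching atoms.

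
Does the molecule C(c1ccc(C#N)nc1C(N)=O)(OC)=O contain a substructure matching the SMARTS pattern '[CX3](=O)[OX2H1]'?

The pattern [CX3](=O)[OX2H1] describes an sp2 carbon double-bonded to O and single-bonded to an -OH oxygen — a carboxylic acid.
The closest candidate here is a primary amide (-C(=O)NH2), but the carbonyl is bonded to N, not to an -OH oxygen. No other fragment satisfies the full query, so there is no match.

No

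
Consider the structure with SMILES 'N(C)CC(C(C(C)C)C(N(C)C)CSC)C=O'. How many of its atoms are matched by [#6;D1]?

The query [#6;D1] means: carbon bonded to exactly one heavy atom.
Check the 17 heavy atoms by environment: 3× C (D2) → no; 4× C (D3) → no; 6× C (D1) → match; 1× N (D2) → no; 1× N (D3) → no; 1× O (D1) → no; 1× S (D2) → no.
That gives 6 matching atoms.

6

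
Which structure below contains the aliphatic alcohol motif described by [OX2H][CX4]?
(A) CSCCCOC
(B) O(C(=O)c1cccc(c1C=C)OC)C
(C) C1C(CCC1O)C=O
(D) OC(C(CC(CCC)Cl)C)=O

C

[OX2H][CX4] describes a hydroxyl oxygen bound to an sp3 (X4) carbon (an aliphatic alcohol).
(A) has a methoxy ether (-OCH3) but the oxygen has H0 (ether), not H1.
(B) has a methoxy ether (-OCH3) but the oxygen has H0 (ether), not H1.
(C) contains a hydroxyl group (-OH), which satisfies every atom and bond constraint.
(D) has a carboxylic acid group (-C(=O)OH) but the -OH is on a CX3 carbonyl carbon, not a CX4 carbon.
So the answer is (C).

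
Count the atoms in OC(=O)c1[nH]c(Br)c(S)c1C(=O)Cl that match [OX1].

2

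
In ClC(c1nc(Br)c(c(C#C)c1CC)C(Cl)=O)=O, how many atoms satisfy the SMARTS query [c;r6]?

The query [c;r6] means: aromatic carbon that belongs to a six-membered ring.
Check the 17 heavy atoms by environment: 1× n (aromatic, in 6-ring) → no; 5× c (aromatic, in 6-ring) → match; 6× C (acyclic) → no; 2× O (acyclic) → no; 2× Cl (acyclic) → no; 1× Br (acyclic) → no.
That gives 5 matching atoms.

5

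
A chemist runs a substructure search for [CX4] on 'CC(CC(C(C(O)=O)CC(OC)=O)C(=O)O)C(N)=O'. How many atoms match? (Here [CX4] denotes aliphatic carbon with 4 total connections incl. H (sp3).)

Check the 19 heavy atoms by environment: 7× C (X4) → match; 4× C (X3) → no; 4× O (X1) → no; 3× O (X2) → no; 1× N (X3) → no.
That gives 7 matching atoms.

7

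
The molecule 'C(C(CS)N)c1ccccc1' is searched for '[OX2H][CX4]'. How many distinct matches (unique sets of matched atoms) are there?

[OX2H][CX4] is the SMARTS for an aliphatic alcohol: a hydroxyl oxygen bound to an sp3 (X4) carbon.
No fragment in the molecule satisfies every constraint, giving 0 matches.

0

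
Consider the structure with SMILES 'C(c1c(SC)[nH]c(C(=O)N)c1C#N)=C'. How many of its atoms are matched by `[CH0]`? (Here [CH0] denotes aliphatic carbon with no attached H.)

2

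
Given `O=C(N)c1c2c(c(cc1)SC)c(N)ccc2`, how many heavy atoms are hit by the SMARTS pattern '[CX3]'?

1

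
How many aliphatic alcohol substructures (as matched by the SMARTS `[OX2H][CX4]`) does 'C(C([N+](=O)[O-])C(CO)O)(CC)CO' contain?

3

[OX2H][CX4] is the SMARTS for an aliphatic alcohol: a hydroxyl oxygen bound to an sp3 (X4) carbon.
The molecule carries 3 separate instances of a hydroxyl group (-OH) meeting every constraint; each maps to a distinct set of atoms, giving 3 matches.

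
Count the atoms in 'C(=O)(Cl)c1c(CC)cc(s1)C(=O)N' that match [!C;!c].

5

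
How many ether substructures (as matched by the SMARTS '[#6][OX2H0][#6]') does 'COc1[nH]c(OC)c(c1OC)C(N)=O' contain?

3

[#6][OX2H0][#6] is the SMARTS for an ether: an aliphatic oxygen bridging two carbons with no H on the oxygen.
The molecule carries 3 separate instances of a methoxy ether (-OCH3) meeting every constraint; each maps to a distinct set of atoms, giving 3 matches.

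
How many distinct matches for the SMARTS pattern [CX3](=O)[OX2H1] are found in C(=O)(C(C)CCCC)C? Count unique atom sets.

[CX3](=O)[OX2H1] is the SMARTS for a carboxylic acid: an sp2 carbon double-bonded to O and single-bonded to an -OH oxygen.
No fragment in the molecule satisfies every constraint, giving 0 matches.

0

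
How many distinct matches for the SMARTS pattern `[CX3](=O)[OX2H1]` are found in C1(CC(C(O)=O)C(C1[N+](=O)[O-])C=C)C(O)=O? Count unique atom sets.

2

[CX3](=O)[OX2H1] is the SMARTS for a carboxylic acid: an sp2 carbon double-bonded to O and single-bonded to an -OH oxygen.
The molecule carries 2 separate instances of a carboxylic acid group (-C(=O)OH) meeting every constraint; each maps to a distinct set of atoms, giving 2 matches.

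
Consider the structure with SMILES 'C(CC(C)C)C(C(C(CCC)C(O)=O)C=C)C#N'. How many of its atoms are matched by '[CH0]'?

2

The query [CH0] means: aliphatic carbon with no attached hydrogen.
Check the 18 heavy atoms by environment: 5× C (H2) → no; 5× C (H1) → no; 3× C (H3) → no; 2× C (H0) → match; 1× N (H0) → no; 1× O (H0) → no; 1× O (H1) → no.
That gives 2 matching atoms.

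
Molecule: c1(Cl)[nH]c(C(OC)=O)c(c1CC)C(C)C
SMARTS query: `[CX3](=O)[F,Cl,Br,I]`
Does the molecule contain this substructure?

No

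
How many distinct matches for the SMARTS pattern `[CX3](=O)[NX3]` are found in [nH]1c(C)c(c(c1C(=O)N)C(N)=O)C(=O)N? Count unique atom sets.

3

[CX3](=O)[NX3] is the SMARTS for an amide: a carbonyl carbon bonded to a trivalent nitrogen.
The molecule carries 3 separate instances of a primary amide (-C(=O)NH2) meeting every constraint; each maps to a distinct set of atoms, giving 3 matches.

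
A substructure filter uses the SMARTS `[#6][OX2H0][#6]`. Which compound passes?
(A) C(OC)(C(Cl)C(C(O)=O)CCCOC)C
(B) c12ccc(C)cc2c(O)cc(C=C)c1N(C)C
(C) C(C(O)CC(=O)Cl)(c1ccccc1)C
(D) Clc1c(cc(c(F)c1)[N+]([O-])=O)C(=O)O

A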